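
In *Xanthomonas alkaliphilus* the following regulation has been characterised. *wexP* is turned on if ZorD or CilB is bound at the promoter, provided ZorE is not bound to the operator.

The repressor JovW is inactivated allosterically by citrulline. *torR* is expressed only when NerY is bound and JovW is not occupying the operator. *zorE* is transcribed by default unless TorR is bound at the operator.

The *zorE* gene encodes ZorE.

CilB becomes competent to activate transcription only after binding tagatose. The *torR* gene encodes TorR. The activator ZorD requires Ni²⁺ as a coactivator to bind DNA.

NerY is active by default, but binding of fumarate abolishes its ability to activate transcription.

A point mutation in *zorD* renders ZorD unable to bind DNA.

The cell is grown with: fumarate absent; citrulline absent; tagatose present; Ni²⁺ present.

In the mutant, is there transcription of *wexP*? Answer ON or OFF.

OFF

Citrulline is absent, so JovW is active.
Fumarate is absent, so NerY is active.
With repressor JovW bound, *torR* is not transcribed.
So TorR is not produced.
With no repressor bound, *zorE* is transcribed.
So ZorE is produced and active.
ZorD is non-functional in this strain, so it has no effect.
Tagatose is present, so CilB is active.
With repressor ZorE bound, *wexP* is not transcribed.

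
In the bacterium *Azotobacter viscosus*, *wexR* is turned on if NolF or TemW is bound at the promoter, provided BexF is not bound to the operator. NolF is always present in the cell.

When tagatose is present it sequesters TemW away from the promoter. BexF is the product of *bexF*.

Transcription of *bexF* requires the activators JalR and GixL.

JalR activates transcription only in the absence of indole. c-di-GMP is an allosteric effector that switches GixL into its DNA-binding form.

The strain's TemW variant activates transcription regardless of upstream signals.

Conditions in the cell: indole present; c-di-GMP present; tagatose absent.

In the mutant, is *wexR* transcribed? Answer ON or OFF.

ON

NolF is produced constitutively and is active.
TemW is constitutively active in this strain.
Indole is present, so JalR is inactive.
c-di-GMP is present, so GixL is active.
Required activator JalR is absent, so *bexF* is not transcribed.
So BexF is not produced.
Activator NolF is present, so *wexR* is transcribed.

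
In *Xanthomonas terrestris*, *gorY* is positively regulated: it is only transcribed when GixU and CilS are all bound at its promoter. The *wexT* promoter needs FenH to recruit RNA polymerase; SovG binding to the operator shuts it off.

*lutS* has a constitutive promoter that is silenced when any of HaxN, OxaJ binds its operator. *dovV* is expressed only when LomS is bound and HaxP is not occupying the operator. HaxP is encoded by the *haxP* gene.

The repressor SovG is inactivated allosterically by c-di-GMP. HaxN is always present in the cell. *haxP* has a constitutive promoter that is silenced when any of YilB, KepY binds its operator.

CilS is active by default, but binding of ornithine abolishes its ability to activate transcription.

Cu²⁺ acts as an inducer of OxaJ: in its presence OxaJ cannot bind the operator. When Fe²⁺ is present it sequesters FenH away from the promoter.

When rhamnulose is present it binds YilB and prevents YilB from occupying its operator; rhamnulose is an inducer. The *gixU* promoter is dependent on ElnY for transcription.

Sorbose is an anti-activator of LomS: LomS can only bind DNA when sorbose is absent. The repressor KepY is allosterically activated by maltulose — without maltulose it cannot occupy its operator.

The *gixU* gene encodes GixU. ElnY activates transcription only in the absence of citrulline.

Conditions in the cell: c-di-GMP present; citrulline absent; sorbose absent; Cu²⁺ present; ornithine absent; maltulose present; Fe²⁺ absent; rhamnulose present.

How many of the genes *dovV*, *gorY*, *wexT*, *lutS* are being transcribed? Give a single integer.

3

Rhamnulose is present, so YilB is inactive.
Maltulose is present, so KepY is active.
With repressor KepY bound, *haxP* is not transcribed.
So HaxP is not produced.
Sorbose is absent, so LomS is active.
No repressor is bound and LomS is active, so *dovV* is transcribed.
→ *dovV* is ON.
Citrulline is absent, so ElnY is active.
No repressor is bound and ElnY is active, so *gixU* is transcribed.
So GixU is produced and active.
Ornithine is absent, so CilS is active.
No repressor is bound and GixU and CilS are active, so *gorY* is transcribed.
→ *gorY* is ON.
c-di-GMP is present, so SovG is inactive.
Fe²⁺ is absent, so FenH is active.
No repressor is bound and FenH is active, so *wexT* is transcribed.
→ *wexT* is ON.
HaxN is produced constitutively and is active.
Cu²⁺ is present, so OxaJ is inactive.
With repressor HaxN bound, *lutS* is not transcribed.
→ *lutS* is OFF.
3 of the 4 genes are transcribed.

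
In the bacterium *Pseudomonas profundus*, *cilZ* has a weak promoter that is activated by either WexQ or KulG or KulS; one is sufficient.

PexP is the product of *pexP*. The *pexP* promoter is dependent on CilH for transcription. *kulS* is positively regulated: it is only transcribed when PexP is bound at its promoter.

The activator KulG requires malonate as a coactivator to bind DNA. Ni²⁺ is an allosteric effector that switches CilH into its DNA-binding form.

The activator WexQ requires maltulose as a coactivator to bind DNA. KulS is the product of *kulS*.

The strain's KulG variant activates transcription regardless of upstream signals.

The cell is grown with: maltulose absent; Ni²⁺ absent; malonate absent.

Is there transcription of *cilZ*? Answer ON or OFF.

Maltulose is absent, so WexQ is inactive.
KulG is constitutively active in this strain.
Ni²⁺ is absent, so CilH is inactive.
Required activator CilH is absent, so *pexP* is not transcribed.
So PexP is not produced.
Required activator PexP is absent, so *kulS* is not transcribed.
So KulS is not produced.
Activator KulG is present, so *cilZ* is transcribed.

ON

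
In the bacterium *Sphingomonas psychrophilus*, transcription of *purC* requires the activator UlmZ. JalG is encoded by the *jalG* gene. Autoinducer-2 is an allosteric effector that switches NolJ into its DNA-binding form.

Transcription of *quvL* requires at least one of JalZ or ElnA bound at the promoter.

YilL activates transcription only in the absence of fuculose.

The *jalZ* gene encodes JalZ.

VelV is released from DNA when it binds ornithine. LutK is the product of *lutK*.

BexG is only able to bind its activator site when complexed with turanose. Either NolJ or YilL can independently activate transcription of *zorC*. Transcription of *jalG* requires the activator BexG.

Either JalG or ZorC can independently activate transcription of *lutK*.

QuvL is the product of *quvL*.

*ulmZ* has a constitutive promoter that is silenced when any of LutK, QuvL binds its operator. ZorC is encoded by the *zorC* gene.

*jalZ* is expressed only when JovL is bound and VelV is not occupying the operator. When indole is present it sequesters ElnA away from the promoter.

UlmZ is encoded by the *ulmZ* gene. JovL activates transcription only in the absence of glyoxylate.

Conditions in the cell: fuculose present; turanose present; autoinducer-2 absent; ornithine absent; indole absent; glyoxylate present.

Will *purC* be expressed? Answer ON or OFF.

OFF

Turanose is present, so BexG is active.
No repressor is bound and BexG is active, so *jalG* is transcribed.
So JalG is produced and active.
Autoinducer-2 is absent, so NolJ is inactive.
Fuculose is present, so YilL is inactive.
No activator is available at the *zorC* promoter, so *zorC* is not transcribed.
So ZorC is not produced.
Activator JalG is present, so *lutK* is transcribed.
So LutK is produced and active.
Ornithine is absent, so VelV is active.
Glyoxylate is present, so JovL is inactive.
With repressor VelV bound, *jalZ* is not transcribed.
So JalZ is not produced.
Indole is absent, so ElnA is active.
Activator ElnA is present, so *quvL* is transcribed.
So QuvL is produced and active.
With repressor LutK bound, *ulmZ* is not transcribed.
So UlmZ is not produced.
Required activator UlmZ is absent, so *purC* is not transcribed.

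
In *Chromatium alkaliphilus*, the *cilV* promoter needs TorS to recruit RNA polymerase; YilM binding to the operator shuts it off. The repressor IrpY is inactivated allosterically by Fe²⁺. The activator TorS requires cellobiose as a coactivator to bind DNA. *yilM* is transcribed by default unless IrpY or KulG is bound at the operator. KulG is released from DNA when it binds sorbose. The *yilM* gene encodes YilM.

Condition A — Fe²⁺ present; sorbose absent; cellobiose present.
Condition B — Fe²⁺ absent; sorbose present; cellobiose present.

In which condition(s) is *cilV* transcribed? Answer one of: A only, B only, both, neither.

Condition A:
Fe²⁺ is present, so IrpY is inactive.
Sorbose is absent, so KulG is active.
With repressor KulG bound, *yilM* is not transcribed.
So YilM is not produced.
Cellobiose is present, so TorS is active.
No repressor is bound and TorS is active, so *cilV* is transcribed.
→ *cilV* is ON in A.
Condition B:
Fe²⁺ is absent, so IrpY is active.
Sorbose is present, so KulG is inactive.
With repressor IrpY bound, *yilM* is not transcribed.
So YilM is not produced.
Cellobiose is present, so TorS is active.
No repressor is bound and TorS is active, so *cilV* is transcribed.
→ *cilV* is ON in B.

both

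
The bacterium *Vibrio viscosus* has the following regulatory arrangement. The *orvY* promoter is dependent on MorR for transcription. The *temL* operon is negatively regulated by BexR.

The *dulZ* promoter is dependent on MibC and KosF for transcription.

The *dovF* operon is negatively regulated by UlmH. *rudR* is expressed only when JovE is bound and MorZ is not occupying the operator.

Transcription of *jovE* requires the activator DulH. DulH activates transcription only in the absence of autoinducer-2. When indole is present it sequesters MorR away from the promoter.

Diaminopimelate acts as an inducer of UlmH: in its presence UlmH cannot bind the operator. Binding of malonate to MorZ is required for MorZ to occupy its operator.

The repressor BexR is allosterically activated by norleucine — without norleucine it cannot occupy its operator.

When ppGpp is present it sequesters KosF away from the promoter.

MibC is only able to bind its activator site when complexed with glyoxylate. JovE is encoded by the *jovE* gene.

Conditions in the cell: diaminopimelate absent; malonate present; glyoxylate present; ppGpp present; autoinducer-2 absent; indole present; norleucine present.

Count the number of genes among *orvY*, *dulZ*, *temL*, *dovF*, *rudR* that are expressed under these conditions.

0

Indole is present, so MorR is inactive.
Required activator MorR is absent, so *orvY* is not transcribed.
→ *orvY* is OFF.
Glyoxylate is present, so MibC is active.
ppGpp is present, so KosF is inactive.
Required activator KosF is absent, so *dulZ* is not transcribed.
→ *dulZ* is OFF.
Norleucine is present, so BexR is active.
With repressor BexR bound, *temL* is not transcribed.
→ *temL* is OFF.
Diaminopimelate is absent, so UlmH is active.
With repressor UlmH bound, *dovF* is not transcribed.
→ *dovF* is OFF.
Malonate is present, so MorZ is active.
Autoinducer-2 is absent, so DulH is active.
No repressor is bound and DulH is active, so *jovE* is transcribed.
So JovE is produced and active.
With repressor MorZ bound, *rudR* is not transcribed.
→ *rudR* is OFF.
0 of the 5 genes are transcribed.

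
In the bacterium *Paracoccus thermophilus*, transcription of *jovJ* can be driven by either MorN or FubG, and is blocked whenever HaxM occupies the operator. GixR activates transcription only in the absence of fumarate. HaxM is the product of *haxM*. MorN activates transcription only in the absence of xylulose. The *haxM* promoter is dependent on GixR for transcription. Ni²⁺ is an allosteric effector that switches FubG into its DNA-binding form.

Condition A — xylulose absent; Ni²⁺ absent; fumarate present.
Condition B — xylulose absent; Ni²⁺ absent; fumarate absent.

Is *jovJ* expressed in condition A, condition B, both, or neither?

Condition A:
Xylulose is absent, so MorN is active.
Ni²⁺ is absent, so FubG is inactive.
Fumarate is present, so GixR is inactive.
Required activator GixR is absent, so *haxM* is not transcribed.
So HaxM is not produced.
Activator MorN is present, so *jovJ* is transcribed.
→ *jovJ* is ON in A.
Condition B:
Xylulose is absent, so MorN is active.
Ni²⁺ is absent, so FubG is inactive.
Fumarate is absent, so GixR is active.
No repressor is bound and GixR is active, so *haxM* is transcribed.
So HaxM is produced and active.
With repressor HaxM bound, *jovJ* is not transcribed.
→ *jovJ* is OFF in B.

A only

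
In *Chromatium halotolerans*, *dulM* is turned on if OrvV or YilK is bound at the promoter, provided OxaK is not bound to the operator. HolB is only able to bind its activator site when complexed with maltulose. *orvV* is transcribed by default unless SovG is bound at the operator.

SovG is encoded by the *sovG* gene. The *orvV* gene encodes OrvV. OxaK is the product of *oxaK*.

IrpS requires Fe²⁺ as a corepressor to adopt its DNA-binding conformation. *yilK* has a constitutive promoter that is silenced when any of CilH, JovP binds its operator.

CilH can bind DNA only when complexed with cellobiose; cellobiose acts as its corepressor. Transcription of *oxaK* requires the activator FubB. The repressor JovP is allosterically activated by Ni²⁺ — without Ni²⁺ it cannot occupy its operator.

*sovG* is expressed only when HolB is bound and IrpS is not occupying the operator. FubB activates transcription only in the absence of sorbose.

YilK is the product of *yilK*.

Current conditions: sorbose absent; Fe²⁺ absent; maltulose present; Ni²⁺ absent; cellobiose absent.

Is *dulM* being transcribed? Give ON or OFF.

Maltulose is present, so HolB is active.
Fe²⁺ is absent, so IrpS is inactive.
No repressor is bound and HolB is active, so *sovG* is transcribed.
So SovG is produced and active.
With repressor SovG bound, *orvV* is not transcribed.
So OrvV is not produced.
Cellobiose is absent, so CilH is inactive.
Ni²⁺ is absent, so JovP is inactive.
With no repressor bound, *yilK* is transcribed.
So YilK is produced and active.
Sorbose is absent, so FubB is active.
No repressor is bound and FubB is active, so *oxaK* is transcribed.
So OxaK is produced and active.
With repressor OxaK bound, *dulM* is not transcribed.

OFF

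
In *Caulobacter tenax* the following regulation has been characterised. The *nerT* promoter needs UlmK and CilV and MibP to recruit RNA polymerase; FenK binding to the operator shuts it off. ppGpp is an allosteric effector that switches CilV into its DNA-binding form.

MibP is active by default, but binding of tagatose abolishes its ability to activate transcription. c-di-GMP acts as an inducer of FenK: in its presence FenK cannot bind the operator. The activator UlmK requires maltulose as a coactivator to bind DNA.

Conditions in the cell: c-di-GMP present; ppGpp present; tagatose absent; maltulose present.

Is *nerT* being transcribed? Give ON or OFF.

ON

c-di-GMP is present, so FenK is inactive.
Maltulose is present, so UlmK is active.
ppGpp is present, so CilV is active.
Tagatose is absent, so MibP is active.
No repressor is bound and UlmK and CilV and MibP are active, so *nerT* is transcribed.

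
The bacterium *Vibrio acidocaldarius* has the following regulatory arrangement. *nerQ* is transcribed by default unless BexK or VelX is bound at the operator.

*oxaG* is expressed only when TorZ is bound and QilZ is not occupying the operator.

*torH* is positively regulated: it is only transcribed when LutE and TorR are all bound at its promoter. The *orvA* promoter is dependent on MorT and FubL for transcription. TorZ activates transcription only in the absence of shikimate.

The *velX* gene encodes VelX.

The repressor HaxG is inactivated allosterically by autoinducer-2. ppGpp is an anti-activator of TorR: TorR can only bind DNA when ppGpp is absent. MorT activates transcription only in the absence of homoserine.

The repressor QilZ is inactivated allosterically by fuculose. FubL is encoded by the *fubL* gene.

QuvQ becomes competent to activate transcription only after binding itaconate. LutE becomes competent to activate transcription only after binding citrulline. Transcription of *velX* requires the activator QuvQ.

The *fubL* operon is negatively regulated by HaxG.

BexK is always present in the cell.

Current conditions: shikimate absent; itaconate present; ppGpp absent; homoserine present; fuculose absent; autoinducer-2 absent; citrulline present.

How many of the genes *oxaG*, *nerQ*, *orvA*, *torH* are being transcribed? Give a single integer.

Fuculose is absent, so QilZ is active.
Shikimate is absent, so TorZ is active.
With repressor QilZ bound, *oxaG* is not transcribed.
→ *oxaG* is OFF.
BexK is produced constitutively and is active.
Itaconate is present, so QuvQ is active.
No repressor is bound and QuvQ is active, so *velX* is transcribed.
So VelX is produced and active.
With repressor BexK bound, *nerQ* is not transcribed.
→ *nerQ* is OFF.
Homoserine is present, so MorT is inactive.
Autoinducer-2 is absent, so HaxG is active.
With repressor HaxG bound, *fubL* is not transcribed.
So FubL is not produced.
Required activator MorT is absent, so *orvA* is not transcribed.
→ *orvA* is OFF.
Citrulline is present, so LutE is active.
ppGpp is absent, so TorR is active.
No repressor is bound and LutE and TorR are active, so *torH* is transcribed.
→ *torH* is ON.
1 of the 4 genes is transcribed.

1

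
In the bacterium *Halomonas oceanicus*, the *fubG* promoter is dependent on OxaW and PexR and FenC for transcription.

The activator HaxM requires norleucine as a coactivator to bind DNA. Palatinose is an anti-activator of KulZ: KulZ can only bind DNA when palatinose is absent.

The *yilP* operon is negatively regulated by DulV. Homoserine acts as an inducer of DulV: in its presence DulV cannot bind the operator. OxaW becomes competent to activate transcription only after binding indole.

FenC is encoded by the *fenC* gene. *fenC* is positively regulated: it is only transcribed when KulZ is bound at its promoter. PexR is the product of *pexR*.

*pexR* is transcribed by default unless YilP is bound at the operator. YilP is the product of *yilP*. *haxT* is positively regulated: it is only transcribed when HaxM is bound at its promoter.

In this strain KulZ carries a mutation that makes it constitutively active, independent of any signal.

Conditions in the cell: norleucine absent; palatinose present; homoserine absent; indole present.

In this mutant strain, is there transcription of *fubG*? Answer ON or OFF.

Indole is present, so OxaW is active.
Homoserine is absent, so DulV is active.
With repressor DulV bound, *yilP* is not transcribed.
So YilP is not produced.
With no repressor bound, *pexR* is transcribed.
So PexR is produced and active.
KulZ is constitutively active in this strain.
No repressor is bound and KulZ is active, so *fenC* is transcribed.
So FenC is produced and active.
No repressor is bound and OxaW and PexR and FenC are active, so *fubG* is transcribed.

ON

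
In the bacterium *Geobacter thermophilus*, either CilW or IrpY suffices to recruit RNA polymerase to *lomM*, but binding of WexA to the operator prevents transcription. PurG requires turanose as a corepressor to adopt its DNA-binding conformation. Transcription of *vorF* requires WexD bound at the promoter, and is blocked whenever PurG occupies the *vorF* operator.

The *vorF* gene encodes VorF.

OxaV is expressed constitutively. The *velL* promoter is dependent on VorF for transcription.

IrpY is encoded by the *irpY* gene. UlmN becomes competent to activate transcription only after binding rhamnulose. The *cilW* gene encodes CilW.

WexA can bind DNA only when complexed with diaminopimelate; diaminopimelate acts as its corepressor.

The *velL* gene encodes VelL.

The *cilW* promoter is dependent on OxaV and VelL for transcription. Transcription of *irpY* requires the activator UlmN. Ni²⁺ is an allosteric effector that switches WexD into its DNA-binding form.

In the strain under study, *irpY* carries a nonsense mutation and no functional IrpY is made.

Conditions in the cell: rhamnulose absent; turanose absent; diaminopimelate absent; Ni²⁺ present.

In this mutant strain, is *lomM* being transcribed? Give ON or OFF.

ON

OxaV is produced constitutively and is active.
Turanose is absent, so PurG is inactive.
Ni²⁺ is present, so WexD is active.
No repressor is bound and WexD is active, so *vorF* is transcribed.
So VorF is produced and active.
No repressor is bound and VorF is active, so *velL* is transcribed.
So VelL is produced and active.
No repressor is bound and OxaV and VelL are active, so *cilW* is transcribed.
So CilW is produced and active.
IrpY is non-functional in this strain, so it has no effect.
Diaminopimelate is absent, so WexA is inactive.
Activator CilW is present, so *lomM* is transcribed.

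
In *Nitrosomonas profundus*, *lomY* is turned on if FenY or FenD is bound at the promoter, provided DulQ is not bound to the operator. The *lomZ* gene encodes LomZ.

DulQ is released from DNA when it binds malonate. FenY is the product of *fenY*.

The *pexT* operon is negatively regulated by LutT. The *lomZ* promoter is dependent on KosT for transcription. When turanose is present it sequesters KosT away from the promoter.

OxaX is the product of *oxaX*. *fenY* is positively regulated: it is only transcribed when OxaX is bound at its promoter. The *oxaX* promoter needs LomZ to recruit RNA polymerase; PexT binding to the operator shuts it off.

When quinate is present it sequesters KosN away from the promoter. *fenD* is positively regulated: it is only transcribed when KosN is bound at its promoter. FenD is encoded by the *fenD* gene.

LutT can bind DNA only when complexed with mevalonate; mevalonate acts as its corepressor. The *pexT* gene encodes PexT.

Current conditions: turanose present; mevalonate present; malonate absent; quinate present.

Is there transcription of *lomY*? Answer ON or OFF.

Turanose is present, so KosT is inactive.
Required activator KosT is absent, so *lomZ* is not transcribed.
So LomZ is not produced.
Mevalonate is present, so LutT is active.
With repressor LutT bound, *pexT* is not transcribed.
So PexT is not produced.
Required activator LomZ is absent, so *oxaX* is not transcribed.
So OxaX is not produced.
Required activator OxaX is absent, so *fenY* is not transcribed.
So FenY is not produced.
Malonate is absent, so DulQ is active.
Quinate is present, so KosN is inactive.
Required activator KosN is absent, so *fenD* is not transcribed.
So FenD is not produced.
With repressor DulQ bound, *lomY* is not transcribed.

OFF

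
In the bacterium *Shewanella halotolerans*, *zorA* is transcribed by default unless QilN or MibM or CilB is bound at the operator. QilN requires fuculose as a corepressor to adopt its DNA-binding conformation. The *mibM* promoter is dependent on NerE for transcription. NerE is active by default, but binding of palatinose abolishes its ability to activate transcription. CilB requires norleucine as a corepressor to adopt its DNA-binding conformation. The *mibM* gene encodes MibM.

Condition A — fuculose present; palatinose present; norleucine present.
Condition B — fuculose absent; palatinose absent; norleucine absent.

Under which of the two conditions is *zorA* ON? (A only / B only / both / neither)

Condition A:
Fuculose is present, so QilN is active.
Palatinose is present, so NerE is inactive.
Required activator NerE is absent, so *mibM* is not transcribed.
So MibM is not produced.
Norleucine is present, so CilB is active.
With repressor QilN bound, *zorA* is not transcribed.
→ *zorA* is OFF in A.
Condition B:
Fuculose is absent, so QilN is inactive.
Palatinose is absent, so NerE is active.
No repressor is bound and NerE is active, so *mibM* is transcribed.
So MibM is produced and active.
Norleucine is absent, so CilB is inactive.
With repressor MibM bound, *zorA* is not transcribed.
→ *zorA* is OFF in B.

neither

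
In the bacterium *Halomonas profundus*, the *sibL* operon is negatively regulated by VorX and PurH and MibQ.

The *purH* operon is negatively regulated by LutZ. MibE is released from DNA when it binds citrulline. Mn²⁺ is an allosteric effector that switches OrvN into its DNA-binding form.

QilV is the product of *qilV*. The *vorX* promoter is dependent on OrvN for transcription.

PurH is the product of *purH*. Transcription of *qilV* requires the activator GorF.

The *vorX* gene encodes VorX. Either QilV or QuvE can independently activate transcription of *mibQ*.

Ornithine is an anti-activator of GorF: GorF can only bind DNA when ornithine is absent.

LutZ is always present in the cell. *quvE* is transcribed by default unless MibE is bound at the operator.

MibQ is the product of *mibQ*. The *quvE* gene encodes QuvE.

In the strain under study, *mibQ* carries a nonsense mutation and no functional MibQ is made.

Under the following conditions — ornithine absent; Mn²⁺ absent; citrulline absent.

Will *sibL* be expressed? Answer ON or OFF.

ON

Mn²⁺ is absent, so OrvN is inactive.
Required activator OrvN is absent, so *vorX* is not transcribed.
So VorX is not produced.
LutZ is produced constitutively and is active.
With repressor LutZ bound, *purH* is not transcribed.
So PurH is not produced.
MibQ is non-functional in this strain, so it has no effect.
With no repressor bound, *sibL* is transcribed.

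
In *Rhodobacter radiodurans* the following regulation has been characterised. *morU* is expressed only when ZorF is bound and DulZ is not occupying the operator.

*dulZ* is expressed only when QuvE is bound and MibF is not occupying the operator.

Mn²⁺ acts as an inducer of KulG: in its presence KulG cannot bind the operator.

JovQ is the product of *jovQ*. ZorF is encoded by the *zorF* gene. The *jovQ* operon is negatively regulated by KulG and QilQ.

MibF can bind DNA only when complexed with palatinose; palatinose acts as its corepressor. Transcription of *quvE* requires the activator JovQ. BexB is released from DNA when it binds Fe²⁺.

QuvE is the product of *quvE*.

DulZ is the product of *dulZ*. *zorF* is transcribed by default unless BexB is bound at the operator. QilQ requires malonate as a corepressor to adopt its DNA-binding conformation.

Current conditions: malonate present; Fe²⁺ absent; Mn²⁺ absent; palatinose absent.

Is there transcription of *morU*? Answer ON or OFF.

Mn²⁺ is absent, so KulG is active.
Malonate is present, so QilQ is active.
With repressor KulG bound, *jovQ* is not transcribed.
So JovQ is not produced.
Required activator JovQ is absent, so *quvE* is not transcribed.
So QuvE is not produced.
Palatinose is absent, so MibF is inactive.
Required activator QuvE is absent, so *dulZ* is not transcribed.
So DulZ is not produced.
Fe²⁺ is absent, so BexB is active.
With repressor BexB bound, *zorF* is not transcribed.
So ZorF is not produced.
Required activator ZorF is absent, so *morU* is not transcribed.

OFF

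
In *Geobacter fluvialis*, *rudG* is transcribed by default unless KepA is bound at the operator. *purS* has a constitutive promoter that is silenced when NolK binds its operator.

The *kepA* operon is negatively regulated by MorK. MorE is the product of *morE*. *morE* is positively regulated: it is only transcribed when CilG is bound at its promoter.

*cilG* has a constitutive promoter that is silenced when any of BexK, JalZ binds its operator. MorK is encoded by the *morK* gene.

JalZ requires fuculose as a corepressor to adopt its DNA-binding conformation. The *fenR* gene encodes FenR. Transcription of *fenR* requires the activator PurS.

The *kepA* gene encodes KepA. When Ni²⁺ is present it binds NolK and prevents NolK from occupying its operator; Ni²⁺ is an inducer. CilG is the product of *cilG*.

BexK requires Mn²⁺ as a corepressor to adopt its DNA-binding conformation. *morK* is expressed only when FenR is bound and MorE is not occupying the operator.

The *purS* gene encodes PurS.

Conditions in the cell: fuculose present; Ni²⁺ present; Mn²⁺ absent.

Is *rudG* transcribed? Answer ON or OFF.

ON

Mn²⁺ is absent, so BexK is inactive.
Fuculose is present, so JalZ is active.
With repressor JalZ bound, *cilG* is not transcribed.
So CilG is not produced.
Required activator CilG is absent, so *morE* is not transcribed.
So MorE is not produced.
Ni²⁺ is present, so NolK is inactive.
With no repressor bound, *purS* is transcribed.
So PurS is produced and active.
No repressor is bound and PurS is active, so *fenR* is transcribed.
So FenR is produced and active.
No repressor is bound and FenR is active, so *morK* is transcribed.
So MorK is produced and active.
With repressor MorK bound, *kepA* is not transcribed.
So KepA is not produced.
With no repressor bound, *rudG* is transcribed.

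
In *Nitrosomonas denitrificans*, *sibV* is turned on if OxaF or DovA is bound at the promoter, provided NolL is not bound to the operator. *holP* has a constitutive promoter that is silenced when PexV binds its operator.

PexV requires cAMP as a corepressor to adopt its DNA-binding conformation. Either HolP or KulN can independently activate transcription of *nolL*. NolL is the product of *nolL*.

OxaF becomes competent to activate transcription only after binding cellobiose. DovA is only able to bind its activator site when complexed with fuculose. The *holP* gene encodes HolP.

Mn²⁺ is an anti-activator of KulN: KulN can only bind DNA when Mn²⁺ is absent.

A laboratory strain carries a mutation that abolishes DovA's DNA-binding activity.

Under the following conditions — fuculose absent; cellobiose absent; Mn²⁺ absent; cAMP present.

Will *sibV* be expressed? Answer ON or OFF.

cAMP is present, so PexV is active.
With repressor PexV bound, *holP* is not transcribed.
So HolP is not produced.
Mn²⁺ is absent, so KulN is active.
Activator KulN is present, so *nolL* is transcribed.
So NolL is produced and active.
Cellobiose is absent, so OxaF is inactive.
DovA is non-functional in this strain, so it has no effect.
With repressor NolL bound, *sibV* is not transcribed.

OFF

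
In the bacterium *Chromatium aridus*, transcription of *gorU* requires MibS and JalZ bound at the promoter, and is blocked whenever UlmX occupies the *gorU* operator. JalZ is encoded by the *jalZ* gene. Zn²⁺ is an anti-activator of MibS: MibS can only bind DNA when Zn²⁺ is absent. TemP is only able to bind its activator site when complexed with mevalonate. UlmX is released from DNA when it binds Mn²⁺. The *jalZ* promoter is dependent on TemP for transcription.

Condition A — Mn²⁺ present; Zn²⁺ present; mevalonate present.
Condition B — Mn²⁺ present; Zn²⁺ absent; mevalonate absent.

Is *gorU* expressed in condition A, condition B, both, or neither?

Condition A:
Mn²⁺ is present, so UlmX is inactive.
Zn²⁺ is present, so MibS is inactive.
Mevalonate is present, so TemP is active.
No repressor is bound and TemP is active, so *jalZ* is transcribed.
So JalZ is produced and active.
Required activator MibS is absent, so *gorU* is not transcribed.
→ *gorU* is OFF in A.
Condition B:
Mn²⁺ is present, so UlmX is inactive.
Zn²⁺ is absent, so MibS is active.
Mevalonate is absent, so TemP is inactive.
Required activator TemP is absent, so *jalZ* is not transcribed.
So JalZ is not produced.
Required activator JalZ is absent, so *gorU* is not transcribed.
→ *gorU* is OFF in B.

neither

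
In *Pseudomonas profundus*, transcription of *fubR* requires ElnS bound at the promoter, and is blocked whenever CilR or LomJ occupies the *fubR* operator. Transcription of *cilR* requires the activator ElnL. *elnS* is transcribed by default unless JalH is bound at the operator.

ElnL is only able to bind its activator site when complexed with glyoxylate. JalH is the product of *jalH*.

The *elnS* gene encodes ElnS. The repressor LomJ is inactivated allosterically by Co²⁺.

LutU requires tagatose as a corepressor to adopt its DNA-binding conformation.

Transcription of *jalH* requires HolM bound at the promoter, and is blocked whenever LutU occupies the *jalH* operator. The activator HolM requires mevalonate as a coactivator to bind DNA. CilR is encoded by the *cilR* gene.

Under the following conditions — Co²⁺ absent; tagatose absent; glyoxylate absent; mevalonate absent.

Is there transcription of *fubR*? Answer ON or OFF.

OFF

Glyoxylate is absent, so ElnL is inactive.
Required activator ElnL is absent, so *cilR* is not transcribed.
So CilR is not produced.
Co²⁺ is absent, so LomJ is active.
Mevalonate is absent, so HolM is inactive.
Tagatose is absent, so LutU is inactive.
Required activator HolM is absent, so *jalH* is not transcribed.
So JalH is not produced.
With no repressor bound, *elnS* is transcribed.
So ElnS is produced and active.
With repressor LomJ bound, *fubR* is not transcribed.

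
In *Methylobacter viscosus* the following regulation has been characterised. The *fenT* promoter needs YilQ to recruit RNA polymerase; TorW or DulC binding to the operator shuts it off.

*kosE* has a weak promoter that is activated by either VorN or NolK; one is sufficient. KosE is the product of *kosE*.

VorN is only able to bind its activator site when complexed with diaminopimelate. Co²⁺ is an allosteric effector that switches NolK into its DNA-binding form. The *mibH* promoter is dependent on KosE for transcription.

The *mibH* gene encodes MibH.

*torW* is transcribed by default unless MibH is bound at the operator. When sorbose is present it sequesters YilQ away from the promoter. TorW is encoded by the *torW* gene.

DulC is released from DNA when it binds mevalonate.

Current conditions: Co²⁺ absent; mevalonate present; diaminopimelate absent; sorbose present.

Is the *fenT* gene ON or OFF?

Diaminopimelate is absent, so VorN is inactive.
Co²⁺ is absent, so NolK is inactive.
No activator is available at the *kosE* promoter, so *kosE* is not transcribed.
So KosE is not produced.
Required activator KosE is absent, so *mibH* is not transcribed.
So MibH is not produced.
With no repressor bound, *torW* is transcribed.
So TorW is produced and active.
Sorbose is present, so YilQ is inactive.
Mevalonate is present, so DulC is inactive.
With repressor TorW bound, *fenT* is not transcribed.

OFF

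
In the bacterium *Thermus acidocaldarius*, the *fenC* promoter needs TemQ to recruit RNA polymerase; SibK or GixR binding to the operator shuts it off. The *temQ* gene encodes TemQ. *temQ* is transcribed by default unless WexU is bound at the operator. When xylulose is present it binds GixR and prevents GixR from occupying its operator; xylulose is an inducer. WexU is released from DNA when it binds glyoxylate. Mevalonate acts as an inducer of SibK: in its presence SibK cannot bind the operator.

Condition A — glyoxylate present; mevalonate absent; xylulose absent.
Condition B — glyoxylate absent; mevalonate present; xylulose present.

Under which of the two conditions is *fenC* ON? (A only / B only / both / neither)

Condition A:
Glyoxylate is present, so WexU is inactive.
With no repressor bound, *temQ* is transcribed.
So TemQ is produced and active.
Mevalonate is absent, so SibK is active.
Xylulose is absent, so GixR is active.
With repressor SibK bound, *fenC* is not transcribed.
→ *fenC* is OFF in A.
Condition B:
Glyoxylate is absent, so WexU is active.
With repressor WexU bound, *temQ* is not transcribed.
So TemQ is not produced.
Mevalonate is present, so SibK is inactive.
Xylulose is present, so GixR is inactive.
Required activator TemQ is absent, so *fenC* is not transcribed.
→ *fenC* is OFF in B.

neither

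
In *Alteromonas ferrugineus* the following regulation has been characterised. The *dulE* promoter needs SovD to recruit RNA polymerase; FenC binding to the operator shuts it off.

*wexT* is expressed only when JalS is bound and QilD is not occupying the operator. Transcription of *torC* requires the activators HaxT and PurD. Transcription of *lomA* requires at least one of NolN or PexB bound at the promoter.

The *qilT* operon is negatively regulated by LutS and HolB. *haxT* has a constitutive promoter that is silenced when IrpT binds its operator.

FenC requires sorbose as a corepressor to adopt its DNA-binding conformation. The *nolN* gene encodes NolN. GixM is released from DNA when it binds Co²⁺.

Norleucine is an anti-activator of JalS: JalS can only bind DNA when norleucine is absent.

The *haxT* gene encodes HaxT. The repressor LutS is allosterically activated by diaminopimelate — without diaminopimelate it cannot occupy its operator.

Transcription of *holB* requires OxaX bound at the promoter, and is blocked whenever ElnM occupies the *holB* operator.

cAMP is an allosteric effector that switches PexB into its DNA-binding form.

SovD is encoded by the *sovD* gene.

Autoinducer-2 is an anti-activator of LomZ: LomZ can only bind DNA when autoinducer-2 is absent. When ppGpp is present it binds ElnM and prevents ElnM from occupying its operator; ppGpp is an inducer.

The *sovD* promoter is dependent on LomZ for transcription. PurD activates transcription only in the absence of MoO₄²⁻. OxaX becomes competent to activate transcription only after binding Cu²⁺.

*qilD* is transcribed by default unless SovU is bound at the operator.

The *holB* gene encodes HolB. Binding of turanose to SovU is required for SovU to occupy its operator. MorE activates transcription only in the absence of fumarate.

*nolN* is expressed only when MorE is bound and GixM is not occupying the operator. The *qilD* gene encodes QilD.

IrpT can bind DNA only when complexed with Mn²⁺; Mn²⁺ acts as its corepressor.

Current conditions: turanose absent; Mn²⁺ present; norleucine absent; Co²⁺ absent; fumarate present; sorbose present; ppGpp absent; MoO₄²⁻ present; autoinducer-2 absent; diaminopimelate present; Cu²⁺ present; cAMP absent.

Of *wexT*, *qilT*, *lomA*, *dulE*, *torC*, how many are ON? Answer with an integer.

0

Turanose is absent, so SovU is inactive.
With no repressor bound, *qilD* is transcribed.
So QilD is produced and active.
Norleucine is absent, so JalS is active.
With repressor QilD bound, *wexT* is not transcribed.
→ *wexT* is OFF.
Diaminopimelate is present, so LutS is active.
Cu²⁺ is present, so OxaX is active.
ppGpp is absent, so ElnM is active.
With repressor ElnM bound, *holB* is not transcribed.
So HolB is not produced.
With repressor LutS bound, *qilT* is not transcribed.
→ *qilT* is OFF.
Fumarate is present, so MorE is inactive.
Co²⁺ is absent, so GixM is active.
With repressor GixM bound, *nolN* is not transcribed.
So NolN is not produced.
cAMP is absent, so PexB is inactive.
No activator is available at the *lomA* promoter, so *lomA* is not transcribed.
→ *lomA* is OFF.
Sorbose is present, so FenC is active.
Autoinducer-2 is absent, so LomZ is active.
No repressor is bound and LomZ is active, so *sovD* is transcribed.
So SovD is produced and active.
With repressor FenC bound, *dulE* is not transcribed.
→ *dulE* is OFF.
Mn²⁺ is present, so IrpT is active.
With repressor IrpT bound, *haxT* is not transcribed.
So HaxT is not produced.
MoO₄²⁻ is present, so PurD is inactive.
Required activator HaxT is absent, so *torC* is not transcribed.
→ *torC* is OFF.
0 of the 5 genes are transcribed.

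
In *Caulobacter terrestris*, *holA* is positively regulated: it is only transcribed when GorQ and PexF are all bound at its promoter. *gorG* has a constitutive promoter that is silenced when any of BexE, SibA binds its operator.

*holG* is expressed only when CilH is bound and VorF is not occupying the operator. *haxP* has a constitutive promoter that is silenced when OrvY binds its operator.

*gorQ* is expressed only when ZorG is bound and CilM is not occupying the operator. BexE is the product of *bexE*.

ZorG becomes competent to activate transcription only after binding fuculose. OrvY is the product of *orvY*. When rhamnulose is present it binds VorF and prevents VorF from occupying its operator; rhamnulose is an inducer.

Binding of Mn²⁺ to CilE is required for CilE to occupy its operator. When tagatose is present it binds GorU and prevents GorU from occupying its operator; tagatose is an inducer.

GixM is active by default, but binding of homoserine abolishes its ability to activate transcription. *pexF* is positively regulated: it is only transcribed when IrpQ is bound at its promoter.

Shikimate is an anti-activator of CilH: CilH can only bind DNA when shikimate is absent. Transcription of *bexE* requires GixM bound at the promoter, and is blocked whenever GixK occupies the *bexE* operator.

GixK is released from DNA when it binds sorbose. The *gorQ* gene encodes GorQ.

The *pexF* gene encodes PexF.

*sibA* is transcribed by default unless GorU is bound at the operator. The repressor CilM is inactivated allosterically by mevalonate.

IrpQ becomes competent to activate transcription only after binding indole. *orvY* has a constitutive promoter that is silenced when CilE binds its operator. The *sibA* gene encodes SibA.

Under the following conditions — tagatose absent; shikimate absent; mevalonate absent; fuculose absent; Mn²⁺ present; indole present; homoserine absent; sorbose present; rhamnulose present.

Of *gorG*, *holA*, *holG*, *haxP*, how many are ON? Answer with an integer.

Sorbose is present, so GixK is inactive.
Homoserine is absent, so GixM is active.
No repressor is bound and GixM is active, so *bexE* is transcribed.
So BexE is produced and active.
Tagatose is absent, so GorU is active.
With repressor GorU bound, *sibA* is not transcribed.
So SibA is not produced.
With repressor BexE bound, *gorG* is not transcribed.
→ *gorG* is OFF.
Fuculose is absent, so ZorG is inactive.
Mevalonate is absent, so CilM is active.
With repressor CilM bound, *gorQ* is not transcribed.
So GorQ is not produced.
Indole is present, so IrpQ is active.
No repressor is bound and IrpQ is active, so *pexF* is transcribed.
So PexF is produced and active.
Required activator GorQ is absent, so *holA* is not transcribed.
→ *holA* is OFF.
Rhamnulose is present, so VorF is inactive.
Shikimate is absent, so CilH is active.
No repressor is bound and CilH is active, so *holG* is transcribed.
→ *holG* is ON.
Mn²⁺ is present, so CilE is active.
With repressor CilE bound, *orvY* is not transcribed.
So OrvY is not produced.
With no repressor bound, *haxP* is transcribed.
→ *haxP* is ON.
2 of the 4 genes are transcribed.

2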